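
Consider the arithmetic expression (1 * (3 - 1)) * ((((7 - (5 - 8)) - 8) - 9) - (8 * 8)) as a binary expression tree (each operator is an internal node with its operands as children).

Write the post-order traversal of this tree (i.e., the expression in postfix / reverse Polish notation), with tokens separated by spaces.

1 3 1 - * 7 5 8 - - 8 - 9 - 8 8 * - *

Post-order on an expression tree gives postfix notation: for each operator, emit left operand, right operand, then the operator.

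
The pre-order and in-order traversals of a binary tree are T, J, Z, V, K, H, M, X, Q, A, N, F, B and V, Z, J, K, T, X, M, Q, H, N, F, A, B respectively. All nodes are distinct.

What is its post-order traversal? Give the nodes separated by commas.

The first element of pre-order is the root; it splits in-order into left and right subtrees.
Root T: left subtree has 4 nodes {V, Z, J, K}, right has 8 {X, M, Q, H, N, F, A, B}.
  Root J: left subtree has 2 nodes {V, Z}, right has 1 {K}.
    Root Z: left subtree has 1 node {V}, right has 0 { }.
  Root H: left subtree has 3 nodes {X, M, Q}, right has 4 {N, F, A, B}.
    Root M: left subtree has 1 node {X}, right has 1 {Q}.
    Root A: left subtree has 2 nodes {N, F}, right has 1 {B}.
      Root N: left subtree has 0 nodes { }, right has 1 {F}.

V, Z, K, J, X, Q, M, F, N, B, A, H, T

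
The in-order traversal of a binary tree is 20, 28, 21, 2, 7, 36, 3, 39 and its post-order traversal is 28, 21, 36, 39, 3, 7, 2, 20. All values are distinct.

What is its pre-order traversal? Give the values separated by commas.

The last element of post-order is the root; it splits in-order into left and right subtrees.
Root 20: left subtree has 0 nodes { }, right has 7 {28, 21, 2, 7, 36, 3, 39}.
  Root 2: left subtree has 2 nodes {28, 21}, right has 4 {7, 36, 3, 39}.
    Root 21: left subtree has 1 node {28}, right has 0 { }.
    Root 7: left subtree has 0 nodes { }, right has 3 {36, 3, 39}.
      Root 3: left subtree has 1 node {36}, right has 1 {39}.

20, 2, 21, 28, 7, 3, 36, 39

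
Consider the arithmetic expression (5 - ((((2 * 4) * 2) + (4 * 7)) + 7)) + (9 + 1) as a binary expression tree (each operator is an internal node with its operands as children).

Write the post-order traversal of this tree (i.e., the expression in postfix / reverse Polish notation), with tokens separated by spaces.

Post-order on an expression tree gives postfix notation: for each operator, emit left operand, right operand, then the operator.

5 2 4 * 2 * 4 7 * + 7 + - 9 1 + +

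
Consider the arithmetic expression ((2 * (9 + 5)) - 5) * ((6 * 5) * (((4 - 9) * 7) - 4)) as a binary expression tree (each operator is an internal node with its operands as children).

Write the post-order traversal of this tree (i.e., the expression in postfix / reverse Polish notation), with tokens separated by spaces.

Post-order on an expression tree gives postfix notation: for each operator, emit left operand, right operand, then the operator.

2 9 5 + * 5 - 6 5 * 4 9 - 7 * 4 - * *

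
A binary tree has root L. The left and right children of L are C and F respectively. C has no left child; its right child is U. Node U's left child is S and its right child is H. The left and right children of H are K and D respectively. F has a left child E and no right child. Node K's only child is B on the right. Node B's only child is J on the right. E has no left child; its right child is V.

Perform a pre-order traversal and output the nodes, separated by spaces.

Pre-order visits the node, then its left subtree, then its right subtree.
Visit L.
At L: go left to C.
  Visit C.
  At C: no left child.
  At C: go right to U.
    Visit U.
    At U: go left to S.
      S is a leaf — visit S.
    At U: go right to H.
      Visit H.
      At H: go left to K.
        Visit K.
        At K: no left child.
        At K: go right to B.
          Visit B.
          At B: no left child.
          At B: go right to J.
            J is a leaf — visit J.
      At H: go right to D.
        D is a leaf — visit D.
At L: go right to F.
  Visit F.
  At F: go left to E.
    Visit E.
    At E: no left child.
    At E: go right to V.
      V is a leaf — visit V.
  At F: no right child.

L C U S H K B J D F E V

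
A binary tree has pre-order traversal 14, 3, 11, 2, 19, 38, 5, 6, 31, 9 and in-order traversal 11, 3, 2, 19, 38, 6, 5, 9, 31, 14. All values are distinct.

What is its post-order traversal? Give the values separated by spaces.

The first element of pre-order is the root; it splits in-order into left and right subtrees.
Root 14: left subtree has 9 nodes {11, 3, 2, 19, 38, 6, 5, 9, 31}, right has 0 { }.
  Root 3: left subtree has 1 node {11}, right has 7 {2, 19, 38, 6, 5, 9, 31}.
    Root 2: left subtree has 0 nodes { }, right has 6 {19, 38, 6, 5, 9, 31}.
      Root 19: left subtree has 0 nodes { }, right has 5 {38, 6, 5, 9, 31}.
        Root 38: left subtree has 0 nodes { }, right has 4 {6, 5, 9, 31}.
          Root 5: left subtree has 1 node {6}, right has 2 {9, 31}.
            Root 31: left subtree has 1 node {9}, right has 0 { }.

11 6 9 31 5 38 19 2 3 14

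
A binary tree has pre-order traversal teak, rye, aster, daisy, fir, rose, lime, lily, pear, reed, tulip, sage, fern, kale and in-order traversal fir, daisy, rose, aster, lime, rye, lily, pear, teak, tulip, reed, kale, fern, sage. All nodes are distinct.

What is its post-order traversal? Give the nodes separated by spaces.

fir rose daisy lime aster pear lily rye tulip kale fern sage reed teak

The first element of pre-order is the root; it splits in-order into left and right subtrees.
Root teak: left subtree has 8 nodes {fir, daisy, rose, aster, lime, rye, lily, pear}, right has 5 {tulip, reed, kale, fern, sage}.
  Root rye: left subtree has 5 nodes {fir, daisy, rose, aster, lime}, right has 2 {lily, pear}.
    Root aster: left subtree has 3 nodes {fir, daisy, rose}, right has 1 {lime}.
      Root daisy: left subtree has 1 node {fir}, right has 1 {rose}.
    Root lily: left subtree has 0 nodes { }, right has 1 {pear}.
  Root reed: left subtree has 1 node {tulip}, right has 3 {kale, fern, sage}.
    Root sage: left subtree has 2 nodes {kale, fern}, right has 0 { }.
      Root fern: left subtree has 1 node {kale}, right has 0 { }.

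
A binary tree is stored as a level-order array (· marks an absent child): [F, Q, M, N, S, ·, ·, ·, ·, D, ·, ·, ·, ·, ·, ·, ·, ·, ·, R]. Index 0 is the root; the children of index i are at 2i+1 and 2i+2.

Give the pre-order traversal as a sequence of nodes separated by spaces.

F Q N S D R M

Pre-order visits the node, then its left subtree, then its right subtree.
Visit F.
At F: go left to Q.
  Visit Q.
  At Q: go left to N.
    N is a leaf — visit N.
  At Q: go right to S.
    Visit S.
    At S: go left to D.
      Visit D.
      At D: go left to R.
        R is a leaf — visit R.
      At D: no right child.
    At S: no right child.
At F: go right to M.
  M is a leaf — visit M.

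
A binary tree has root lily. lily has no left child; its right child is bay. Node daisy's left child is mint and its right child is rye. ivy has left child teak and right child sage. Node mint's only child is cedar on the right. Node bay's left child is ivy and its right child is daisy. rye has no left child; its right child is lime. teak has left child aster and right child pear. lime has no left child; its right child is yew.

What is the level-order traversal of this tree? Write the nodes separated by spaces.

Level-order visits nodes level by level from the root, left to right within each level.
Level 0: lily
Level 1: bay
Level 2: ivy, daisy
Level 3: teak, sage, mint, rye
Level 4: aster, pear, cedar, lime
Level 5: yew

lily bay ivy daisy teak sage mint rye aster pear cedar lime yew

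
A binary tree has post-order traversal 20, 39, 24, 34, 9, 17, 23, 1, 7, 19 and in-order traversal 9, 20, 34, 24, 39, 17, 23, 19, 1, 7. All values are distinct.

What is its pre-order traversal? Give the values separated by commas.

The last element of post-order is the root; it splits in-order into left and right subtrees.
Root 19: left subtree has 7 nodes {9, 20, 34, 24, 39, 17, 23}, right has 2 {1, 7}.
  Root 23: left subtree has 6 nodes {9, 20, 34, 24, 39, 17}, right has 0 { }.
    Root 17: left subtree has 5 nodes {9, 20, 34, 24, 39}, right has 0 { }.
      Root 9: left subtree has 0 nodes { }, right has 4 {20, 34, 24, 39}.
        Root 34: left subtree has 1 node {20}, right has 2 {24, 39}.
          Root 24: left subtree has 0 nodes { }, right has 1 {39}.
  Root 7: left subtree has 1 node {1}, right has 0 { }.

19, 23, 17, 9, 34, 20, 24, 39, 7, 1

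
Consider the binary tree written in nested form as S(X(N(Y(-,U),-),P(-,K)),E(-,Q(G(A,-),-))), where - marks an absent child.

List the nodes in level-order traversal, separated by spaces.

S X E N P Q Y K G U A

Level-order visits nodes level by level from the root, left to right within each level.
Level 0: S
Level 1: X, E
Level 2: N, P, Q
Level 3: Y, K, G
Level 4: U, A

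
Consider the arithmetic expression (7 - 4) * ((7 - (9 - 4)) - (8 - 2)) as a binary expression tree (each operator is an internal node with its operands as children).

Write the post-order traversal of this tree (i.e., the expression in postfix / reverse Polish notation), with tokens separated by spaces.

Post-order on an expression tree gives postfix notation: for each operator, emit left operand, right operand, then the operator.

7 4 - 7 9 4 - - 8 2 - - *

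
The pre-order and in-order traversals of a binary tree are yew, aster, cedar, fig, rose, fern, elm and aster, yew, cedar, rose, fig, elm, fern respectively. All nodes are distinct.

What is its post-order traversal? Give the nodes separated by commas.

aster, rose, elm, fern, fig, cedar, yew

The first element of pre-order is the root; it splits in-order into left and right subtrees.
Root yew: left subtree has 1 node {aster}, right has 5 {cedar, rose, fig, elm, fern}.
  Root cedar: left subtree has 0 nodes { }, right has 4 {rose, fig, elm, fern}.
    Root fig: left subtree has 1 node {rose}, right has 2 {elm, fern}.
      Root fern: left subtree has 1 node {elm}, right has 0 { }.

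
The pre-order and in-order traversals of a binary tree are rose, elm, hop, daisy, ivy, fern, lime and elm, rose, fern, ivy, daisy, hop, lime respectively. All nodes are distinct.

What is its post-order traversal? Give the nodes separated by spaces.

The first element of pre-order is the root; it splits in-order into left and right subtrees.
Root rose: left subtree has 1 node {elm}, right has 5 {fern, ivy, daisy, hop, lime}.
  Root hop: left subtree has 3 nodes {fern, ivy, daisy}, right has 1 {lime}.
    Root daisy: left subtree has 2 nodes {fern, ivy}, right has 0 { }.
      Root ivy: left subtree has 1 node {fern}, right has 0 { }.

elm fern ivy daisy lime hop rose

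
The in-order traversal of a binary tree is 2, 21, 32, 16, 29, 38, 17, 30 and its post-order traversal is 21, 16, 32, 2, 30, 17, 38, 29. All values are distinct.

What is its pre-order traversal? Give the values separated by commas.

29, 2, 32, 21, 16, 38, 17, 30

The last element of post-order is the root; it splits in-order into left and right subtrees.
Root 29: left subtree has 4 nodes {2, 21, 32, 16}, right has 3 {38, 17, 30}.
  Root 2: left subtree has 0 nodes { }, right has 3 {21, 32, 16}.
    Root 32: left subtree has 1 node {21}, right has 1 {16}.
  Root 38: left subtree has 0 nodes { }, right has 2 {17, 30}.
    Root 17: left subtree has 0 nodes { }, right has 1 {30}.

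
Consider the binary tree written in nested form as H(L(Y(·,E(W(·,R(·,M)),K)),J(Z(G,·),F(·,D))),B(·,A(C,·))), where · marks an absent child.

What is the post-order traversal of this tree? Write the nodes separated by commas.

M, R, W, K, E, Y, G, Z, D, F, J, L, C, A, B, H

Post-order visits the left subtree, then the right subtree, then the node.
At H: go left to L.
  At L: go left to Y.
    At Y: no left child.
    At Y: go right to E.
      At E: go left to W.
        At W: no left child.
        At W: go right to R.
          At R: no left child.
          At R: go right to M.
            M is a leaf — visit M.
          Visit R.
        Visit W.
      At E: go right to K.
        K is a leaf — visit K.
      Visit E.
    Visit Y.
  At L: go right to J.
    At J: go left to Z.
      At Z: go left to G.
        G is a leaf — visit G.
      At Z: no right child.
      Visit Z.
    At J: go right to F.
      At F: no left child.
      At F: go right to D.
        D is a leaf — visit D.
      Visit F.
    Visit J.
  Visit L.
At H: go right to B.
  At B: no left child.
  At B: go right to A.
    At A: go left to C.
      C is a leaf — visit C.
    At A: no right child.
    Visit A.
  Visit B.
Visit H.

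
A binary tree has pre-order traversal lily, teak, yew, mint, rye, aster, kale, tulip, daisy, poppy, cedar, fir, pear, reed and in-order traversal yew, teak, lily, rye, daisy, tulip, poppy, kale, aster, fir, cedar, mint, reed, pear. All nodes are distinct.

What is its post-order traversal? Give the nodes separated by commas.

The first element of pre-order is the root; it splits in-order into left and right subtrees.
Root lily: left subtree has 2 nodes {yew, teak}, right has 11 {rye, daisy, tulip, poppy, kale, aster, fir, cedar, mint, reed, pear}.
  Root teak: left subtree has 1 node {yew}, right has 0 { }.
  Root mint: left subtree has 8 nodes {rye, daisy, tulip, poppy, kale, aster, fir, cedar}, right has 2 {reed, pear}.
    Root rye: left subtree has 0 nodes { }, right has 7 {daisy, tulip, poppy, kale, aster, fir, cedar}.
      Root aster: left subtree has 4 nodes {daisy, tulip, poppy, kale}, right has 2 {fir, cedar}.
        Root kale: left subtree has 3 nodes {daisy, tulip, poppy}, right has 0 { }.
          Root tulip: left subtree has 1 node {daisy}, right has 1 {poppy}.
        Root cedar: left subtree has 1 node {fir}, right has 0 { }.
    Root pear: left subtree has 1 node {reed}, right has 0 { }.

yew, teak, daisy, poppy, tulip, kale, fir, cedar, aster, rye, reed, pear, mint, lily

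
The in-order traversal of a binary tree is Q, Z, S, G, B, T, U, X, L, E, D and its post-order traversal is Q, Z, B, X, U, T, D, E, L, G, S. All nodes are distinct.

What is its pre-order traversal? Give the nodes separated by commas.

S, Z, Q, G, L, T, B, U, X, E, D

The last element of post-order is the root; it splits in-order into left and right subtrees.
Root S: left subtree has 2 nodes {Q, Z}, right has 8 {G, B, T, U, X, L, E, D}.
  Root Z: left subtree has 1 node {Q}, right has 0 { }.
  Root G: left subtree has 0 nodes { }, right has 7 {B, T, U, X, L, E, D}.
    Root L: left subtree has 4 nodes {B, T, U, X}, right has 2 {E, D}.
      Root T: left subtree has 1 node {B}, right has 2 {U, X}.
        Root U: left subtree has 0 nodes { }, right has 1 {X}.
      Root E: left subtree has 0 nodes { }, right has 1 {D}.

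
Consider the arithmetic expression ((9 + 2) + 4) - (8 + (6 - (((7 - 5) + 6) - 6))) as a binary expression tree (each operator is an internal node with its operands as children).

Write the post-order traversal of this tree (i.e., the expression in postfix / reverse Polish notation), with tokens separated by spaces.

Post-order on an expression tree gives postfix notation: for each operator, emit left operand, right operand, then the operator.

9 2 + 4 + 8 6 7 5 - 6 + 6 - - + -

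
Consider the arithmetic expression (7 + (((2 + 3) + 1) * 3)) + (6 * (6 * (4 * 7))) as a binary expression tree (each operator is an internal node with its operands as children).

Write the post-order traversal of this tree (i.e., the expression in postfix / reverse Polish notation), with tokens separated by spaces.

7 2 3 + 1 + 3 * + 6 6 4 7 * * * +

Post-order on an expression tree gives postfix notation: for each operator, emit left operand, right operand, then the operator.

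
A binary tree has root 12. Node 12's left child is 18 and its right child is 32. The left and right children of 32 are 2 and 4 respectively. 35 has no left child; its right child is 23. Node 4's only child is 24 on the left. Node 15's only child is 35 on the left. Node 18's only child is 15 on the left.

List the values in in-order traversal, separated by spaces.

35 23 15 18 12 2 32 24 4

In-order visits the left subtree, then the node, then the right subtree.
At 12: go left to 18.
  At 18: go left to 15.
    At 15: go left to 35.
      At 35: no left child.
      Visit 35.
      At 35: go right to 23.
        23 is a leaf — visit 23.
    Visit 15.
    At 15: no right child.
  Visit 18.
  At 18: no right child.
Visit 12.
At 12: go right to 32.
  At 32: go left to 2.
    2 is a leaf — visit 2.
  Visit 32.
  At 32: go right to 4.
    At 4: go left to 24.
      24 is a leaf — visit 24.
    Visit 4.
    At 4: no right child.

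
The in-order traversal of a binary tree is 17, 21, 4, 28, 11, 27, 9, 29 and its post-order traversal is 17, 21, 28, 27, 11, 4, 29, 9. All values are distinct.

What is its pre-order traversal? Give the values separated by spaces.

The last element of post-order is the root; it splits in-order into left and right subtrees.
Root 9: left subtree has 6 nodes {17, 21, 4, 28, 11, 27}, right has 1 {29}.
  Root 4: left subtree has 2 nodes {17, 21}, right has 3 {28, 11, 27}.
    Root 21: left subtree has 1 node {17}, right has 0 { }.
    Root 11: left subtree has 1 node {28}, right has 1 {27}.

9 4 21 17 11 28 27 29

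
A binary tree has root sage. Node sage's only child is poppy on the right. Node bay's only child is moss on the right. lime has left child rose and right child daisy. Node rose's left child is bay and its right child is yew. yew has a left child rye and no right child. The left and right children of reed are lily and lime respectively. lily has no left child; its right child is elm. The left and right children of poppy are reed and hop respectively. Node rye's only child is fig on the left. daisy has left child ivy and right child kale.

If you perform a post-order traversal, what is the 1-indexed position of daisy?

Post-order visits the left subtree, then the right subtree, then the node.
At sage: no left child.
At sage: go right to poppy.
  At poppy: go left to reed.
    At reed: go left to lily.
      At lily: no left child.
      At lily: go right to elm.
        elm is a leaf — visit elm.
      Visit lily.
    At reed: go right to lime.
      At lime: go left to rose.
        At rose: go left to bay.
          At bay: no left child.
          At bay: go right to moss.
            moss is a leaf — visit moss.
          Visit bay.
        At rose: go right to yew.
          At yew: go left to rye.
            At rye: go left to fig.
              fig is a leaf — visit fig.
            At rye: no right child.
            Visit rye.
          At yew: no right child.
          Visit yew.
        Visit rose.
      At lime: go right to daisy.
        At daisy: go left to ivy.
          ivy is a leaf — visit ivy.
        At daisy: go right to kale.
          kale is a leaf — visit kale.
        Visit daisy.
      Visit lime.
    Visit reed.
  At poppy: go right to hop.
    hop is a leaf — visit hop.
  Visit poppy.
Visit sage.
Full post-order sequence: elm, lily, moss, bay, fig, rye, yew, rose, ivy, kale, daisy, lime, reed, hop, poppy, sage.

11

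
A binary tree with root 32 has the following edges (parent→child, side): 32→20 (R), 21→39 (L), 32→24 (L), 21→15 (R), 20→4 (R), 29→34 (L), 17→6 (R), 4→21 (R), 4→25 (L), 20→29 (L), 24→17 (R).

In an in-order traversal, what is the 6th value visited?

In-order visits the left subtree, then the node, then the right subtree.
At 32: go left to 24.
  At 24: no left child.
  Visit 24.
  At 24: go right to 17.
    At 17: no left child.
    Visit 17.
    At 17: go right to 6.
      6 is a leaf — visit 6.
Visit 32.
At 32: go right to 20.
  At 20: go left to 29.
    At 29: go left to 34.
      34 is a leaf — visit 34.
    Visit 29.
    At 29: no right child.
  Visit 20.
  At 20: go right to 4.
    At 4: go left to 25.
      25 is a leaf — visit 25.
    Visit 4.
    At 4: go right to 21.
      At 21: go left to 39.
        39 is a leaf — visit 39.
      Visit 21.
      At 21: go right to 15.
        15 is a leaf — visit 15.
Full in-order sequence: 24, 17, 6, 32, 34, 29, 20, 25, 4, 39, 21, 15.

29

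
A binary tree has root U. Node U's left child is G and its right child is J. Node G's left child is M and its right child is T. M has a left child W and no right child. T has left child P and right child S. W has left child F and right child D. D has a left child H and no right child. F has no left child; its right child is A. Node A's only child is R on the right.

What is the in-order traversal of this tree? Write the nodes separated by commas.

In-order visits the left subtree, then the node, then the right subtree.
At U: go left to G.
  At G: go left to M.
    At M: go left to W.
      At W: go left to F.
        At F: no left child.
        Visit F.
        At F: go right to A.
          At A: no left child.
          Visit A.
          At A: go right to R.
            R is a leaf — visit R.
      Visit W.
      At W: go right to D.
        At D: go left to H.
          H is a leaf — visit H.
        Visit D.
        At D: no right child.
    Visit M.
    At M: no right child.
  Visit G.
  At G: go right to T.
    At T: go left to P.
      P is a leaf — visit P.
    Visit T.
    At T: go right to S.
      S is a leaf — visit S.
Visit U.
At U: go right to J.
  J is a leaf — visit J.

F, A, R, W, H, D, M, G, P, T, S, U, J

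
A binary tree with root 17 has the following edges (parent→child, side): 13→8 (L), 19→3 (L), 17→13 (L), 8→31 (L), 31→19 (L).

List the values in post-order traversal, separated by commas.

3, 19, 31, 8, 13, 17

Post-order visits the left subtree, then the right subtree, then the node.
At 17: go left to 13.
  At 13: go left to 8.
    At 8: go left to 31.
      At 31: go left to 19.
        At 19: go left to 3.
          3 is a leaf — visit 3.
        At 19: no right child.
        Visit 19.
      At 31: no right child.
      Visit 31.
    At 8: no right child.
    Visit 8.
  At 13: no right child.
  Visit 13.
At 17: no right child.
Visit 17.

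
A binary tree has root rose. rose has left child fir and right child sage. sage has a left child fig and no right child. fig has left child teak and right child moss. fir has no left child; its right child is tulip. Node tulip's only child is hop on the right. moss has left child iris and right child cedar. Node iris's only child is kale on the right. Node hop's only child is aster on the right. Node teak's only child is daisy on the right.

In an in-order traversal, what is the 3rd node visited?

hop

In-order visits the left subtree, then the node, then the right subtree.
At rose: go left to fir.
  At fir: no left child.
  Visit fir.
  At fir: go right to tulip.
    At tulip: no left child.
    Visit tulip.
    At tulip: go right to hop.
      At hop: no left child.
      Visit hop.
      At hop: go right to aster.
        aster is a leaf — visit aster.
Visit rose.
At rose: go right to sage.
  At sage: go left to fig.
    At fig: go left to teak.
      At teak: no left child.
      Visit teak.
      At teak: go right to daisy.
        daisy is a leaf — visit daisy.
    Visit fig.
    At fig: go right to moss.
      At moss: go left to iris.
        At iris: no left child.
        Visit iris.
        At iris: go right to kale.
          kale is a leaf — visit kale.
      Visit moss.
      At moss: go right to cedar.
        cedar is a leaf — visit cedar.
  Visit sage.
  At sage: no right child.
Full in-order sequence: fir, tulip, hop, aster, rose, teak, daisy, fig, iris, kale, moss, cedar, sage.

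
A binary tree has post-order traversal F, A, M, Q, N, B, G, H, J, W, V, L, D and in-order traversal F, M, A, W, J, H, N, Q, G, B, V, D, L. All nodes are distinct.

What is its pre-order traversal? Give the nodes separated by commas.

The last element of post-order is the root; it splits in-order into left and right subtrees.
Root D: left subtree has 11 nodes {F, M, A, W, J, H, N, Q, G, B, V}, right has 1 {L}.
  Root V: left subtree has 10 nodes {F, M, A, W, J, H, N, Q, G, B}, right has 0 { }.
    Root W: left subtree has 3 nodes {F, M, A}, right has 6 {J, H, N, Q, G, B}.
      Root M: left subtree has 1 node {F}, right has 1 {A}.
      Root J: left subtree has 0 nodes { }, right has 5 {H, N, Q, G, B}.
        Root H: left subtree has 0 nodes { }, right has 4 {N, Q, G, B}.
          Root G: left subtree has 2 nodes {N, Q}, right has 1 {B}.
            Root N: left subtree has 0 nodes { }, right has 1 {Q}.

D, V, W, M, F, A, J, H, G, N, Q, B, L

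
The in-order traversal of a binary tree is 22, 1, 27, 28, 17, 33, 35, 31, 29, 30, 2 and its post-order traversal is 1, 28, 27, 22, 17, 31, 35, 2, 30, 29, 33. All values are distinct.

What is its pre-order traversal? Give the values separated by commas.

The last element of post-order is the root; it splits in-order into left and right subtrees.
Root 33: left subtree has 5 nodes {22, 1, 27, 28, 17}, right has 5 {35, 31, 29, 30, 2}.
  Root 17: left subtree has 4 nodes {22, 1, 27, 28}, right has 0 { }.
    Root 22: left subtree has 0 nodes { }, right has 3 {1, 27, 28}.
      Root 27: left subtree has 1 node {1}, right has 1 {28}.
  Root 29: left subtree has 2 nodes {35, 31}, right has 2 {30, 2}.
    Root 35: left subtree has 0 nodes { }, right has 1 {31}.
    Root 30: left subtree has 0 nodes { }, right has 1 {2}.

33, 17, 22, 27, 1, 28, 29, 35, 31, 30, 2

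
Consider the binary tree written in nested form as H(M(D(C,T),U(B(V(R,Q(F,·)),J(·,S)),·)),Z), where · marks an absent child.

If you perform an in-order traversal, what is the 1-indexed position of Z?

14

In-order visits the left subtree, then the node, then the right subtree.
At H: go left to M.
  At M: go left to D.
    At D: go left to C.
      C is a leaf — visit C.
    Visit D.
    At D: go right to T.
      T is a leaf — visit T.
  Visit M.
  At M: go right to U.
    At U: go left to B.
      At B: go left to V.
        At V: go left to R.
          R is a leaf — visit R.
        Visit V.
        At V: go right to Q.
          At Q: go left to F.
            F is a leaf — visit F.
          Visit Q.
          At Q: no right child.
      Visit B.
      At B: go right to J.
        At J: no left child.
        Visit J.
        At J: go right to S.
          S is a leaf — visit S.
    Visit U.
    At U: no right child.
Visit H.
At H: go right to Z.
  Z is a leaf — visit Z.
Full in-order sequence: C, D, T, M, R, V, F, Q, B, J, S, U, H, Z.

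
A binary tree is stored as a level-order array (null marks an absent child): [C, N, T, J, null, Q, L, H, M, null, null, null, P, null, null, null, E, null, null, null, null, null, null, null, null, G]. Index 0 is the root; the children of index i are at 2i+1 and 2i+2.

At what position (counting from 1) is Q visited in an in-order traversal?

7

In-order visits the left subtree, then the node, then the right subtree.
At C: go left to N.
  At N: go left to J.
    At J: go left to H.
      At H: no left child.
      Visit H.
      At H: go right to E.
        E is a leaf — visit E.
    Visit J.
    At J: go right to M.
      M is a leaf — visit M.
  Visit N.
  At N: no right child.
Visit C.
At C: go right to T.
  At T: go left to Q.
    At Q: no left child.
    Visit Q.
    At Q: go right to P.
      At P: go left to G.
        G is a leaf — visit G.
      Visit P.
      At P: no right child.
  Visit T.
  At T: go right to L.
    L is a leaf — visit L.
Full in-order sequence: H, E, J, M, N, C, Q, G, P, T, L.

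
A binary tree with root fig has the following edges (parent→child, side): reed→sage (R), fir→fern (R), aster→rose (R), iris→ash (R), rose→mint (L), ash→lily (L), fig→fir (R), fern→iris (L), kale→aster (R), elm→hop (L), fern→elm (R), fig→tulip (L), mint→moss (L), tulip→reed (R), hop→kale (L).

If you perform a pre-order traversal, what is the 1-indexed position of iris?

7

Pre-order visits the node, then its left subtree, then its right subtree.
Visit fig.
At fig: go left to tulip.
  Visit tulip.
  At tulip: no left child.
  At tulip: go right to reed.
    Visit reed.
    At reed: no left child.
    At reed: go right to sage.
      sage is a leaf — visit sage.
At fig: go right to fir.
  Visit fir.
  At fir: no left child.
  At fir: go right to fern.
    Visit fern.
    At fern: go left to iris.
      Visit iris.
      At iris: no left child.
      At iris: go right to ash.
        Visit ash.
        At ash: go left to lily.
          lily is a leaf — visit lily.
        At ash: no right child.
    At fern: go right to elm.
      Visit elm.
      At elm: go left to hop.
        Visit hop.
        At hop: go left to kale.
          Visit kale.
          At kale: no left child.
          At kale: go right to aster.
            Visit aster.
            At aster: no left child.
            At aster: go right to rose.
              Visit rose.
              At rose: go left to mint.
                Visit mint.
                At mint: go left to moss.
                  moss is a leaf — visit moss.
                At mint: no right child.
              At rose: no right child.
        At hop: no right child.
      At elm: no right child.
Full pre-order sequence: fig, tulip, reed, sage, fir, fern, iris, ash, lily, elm, hop, kale, aster, rose, mint, moss.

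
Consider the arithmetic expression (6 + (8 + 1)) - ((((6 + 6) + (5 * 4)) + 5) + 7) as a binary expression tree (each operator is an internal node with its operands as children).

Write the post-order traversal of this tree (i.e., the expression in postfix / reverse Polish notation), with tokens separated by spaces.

Post-order on an expression tree gives postfix notation: for each operator, emit left operand, right operand, then the operator.

6 8 1 + + 6 6 + 5 4 * + 5 + 7 + -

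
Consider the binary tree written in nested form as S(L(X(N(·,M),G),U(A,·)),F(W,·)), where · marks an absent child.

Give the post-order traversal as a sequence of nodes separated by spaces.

Post-order visits the left subtree, then the right subtree, then the node.
At S: go left to L.
  At L: go left to X.
    At X: go left to N.
      At N: no left child.
      At N: go right to M.
        M is a leaf — visit M.
      Visit N.
    At X: go right to G.
      G is a leaf — visit G.
    Visit X.
  At L: go right to U.
    At U: go left to A.
      A is a leaf — visit A.
    At U: no right child.
    Visit U.
  Visit L.
At S: go right to F.
  At F: go left to W.
    W is a leaf — visit W.
  At F: no right child.
  Visit F.
Visit S.

M N G X A U L W F S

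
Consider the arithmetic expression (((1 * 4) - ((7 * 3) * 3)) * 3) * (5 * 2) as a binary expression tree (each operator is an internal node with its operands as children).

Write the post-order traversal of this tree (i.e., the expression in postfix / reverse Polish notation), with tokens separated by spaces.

Post-order on an expression tree gives postfix notation: for each operator, emit left operand, right operand, then the operator.

1 4 * 7 3 * 3 * - 3 * 5 2 * *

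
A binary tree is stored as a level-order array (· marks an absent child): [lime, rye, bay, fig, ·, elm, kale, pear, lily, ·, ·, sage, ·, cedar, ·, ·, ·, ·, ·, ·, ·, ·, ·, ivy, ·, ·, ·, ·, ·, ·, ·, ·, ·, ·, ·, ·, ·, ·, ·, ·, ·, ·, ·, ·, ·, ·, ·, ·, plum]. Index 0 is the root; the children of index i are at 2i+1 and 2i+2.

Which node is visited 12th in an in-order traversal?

In-order visits the left subtree, then the node, then the right subtree.
At lime: go left to rye.
  At rye: go left to fig.
    At fig: go left to pear.
      pear is a leaf — visit pear.
    Visit fig.
    At fig: go right to lily.
      lily is a leaf — visit lily.
  Visit rye.
  At rye: no right child.
Visit lime.
At lime: go right to bay.
  At bay: go left to elm.
    At elm: go left to sage.
      At sage: go left to ivy.
        At ivy: no left child.
        Visit ivy.
        At ivy: go right to plum.
          plum is a leaf — visit plum.
      Visit sage.
      At sage: no right child.
    Visit elm.
    At elm: no right child.
  Visit bay.
  At bay: go right to kale.
    At kale: go left to cedar.
      cedar is a leaf — visit cedar.
    Visit kale.
    At kale: no right child.
Full in-order sequence: pear, fig, lily, rye, lime, ivy, plum, sage, elm, bay, cedar, kale.

kale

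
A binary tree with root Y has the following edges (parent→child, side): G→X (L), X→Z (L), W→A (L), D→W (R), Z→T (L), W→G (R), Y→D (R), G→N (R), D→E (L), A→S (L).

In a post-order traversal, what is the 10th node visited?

D

Post-order visits the left subtree, then the right subtree, then the node.
At Y: no left child.
At Y: go right to D.
  At D: go left to E.
    E is a leaf — visit E.
  At D: go right to W.
    At W: go left to A.
      At A: go left to S.
        S is a leaf — visit S.
      At A: no right child.
      Visit A.
    At W: go right to G.
      At G: go left to X.
        At X: go left to Z.
          At Z: go left to T.
            T is a leaf — visit T.
          At Z: no right child.
          Visit Z.
        At X: no right child.
        Visit X.
      At G: go right to N.
        N is a leaf — visit N.
      Visit G.
    Visit W.
  Visit D.
Visit Y.
Full post-order sequence: E, S, A, T, Z, X, N, G, W, D, Y.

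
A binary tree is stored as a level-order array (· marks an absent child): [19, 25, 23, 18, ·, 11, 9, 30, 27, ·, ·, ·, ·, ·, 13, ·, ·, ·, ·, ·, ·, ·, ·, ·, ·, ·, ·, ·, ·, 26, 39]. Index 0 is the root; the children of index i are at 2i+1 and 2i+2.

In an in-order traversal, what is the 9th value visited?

26

In-order visits the left subtree, then the node, then the right subtree.
At 19: go left to 25.
  At 25: go left to 18.
    At 18: go left to 30.
      30 is a leaf — visit 30.
    Visit 18.
    At 18: go right to 27.
      27 is a leaf — visit 27.
  Visit 25.
  At 25: no right child.
Visit 19.
At 19: go right to 23.
  At 23: go left to 11.
    11 is a leaf — visit 11.
  Visit 23.
  At 23: go right to 9.
    At 9: no left child.
    Visit 9.
    At 9: go right to 13.
      At 13: go left to 26.
        26 is a leaf — visit 26.
      Visit 13.
      At 13: go right to 39.
        39 is a leaf — visit 39.
Full in-order sequence: 30, 18, 27, 25, 19, 11, 23, 9, 26, 13, 39.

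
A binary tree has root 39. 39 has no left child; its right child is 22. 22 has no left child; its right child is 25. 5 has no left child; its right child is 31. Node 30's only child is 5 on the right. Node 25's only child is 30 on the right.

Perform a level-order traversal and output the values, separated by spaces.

39 22 25 30 5 31

Level-order visits nodes level by level from the root, left to right within each level.
Level 0: 39
Level 1: 22
Level 2: 25
Level 3: 30
Level 4: 5
Level 5: 31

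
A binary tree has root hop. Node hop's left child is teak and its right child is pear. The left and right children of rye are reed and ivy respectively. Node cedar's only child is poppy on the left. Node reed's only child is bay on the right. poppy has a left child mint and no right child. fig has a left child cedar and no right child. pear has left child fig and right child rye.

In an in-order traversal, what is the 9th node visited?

bay

In-order visits the left subtree, then the node, then the right subtree.
At hop: go left to teak.
  teak is a leaf — visit teak.
Visit hop.
At hop: go right to pear.
  At pear: go left to fig.
    At fig: go left to cedar.
      At cedar: go left to poppy.
        At poppy: go left to mint.
          mint is a leaf — visit mint.
        Visit poppy.
        At poppy: no right child.
      Visit cedar.
      At cedar: no right child.
    Visit fig.
    At fig: no right child.
  Visit pear.
  At pear: go right to rye.
    At rye: go left to reed.
      At reed: no left child.
      Visit reed.
      At reed: go right to bay.
        bay is a leaf — visit bay.
    Visit rye.
    At rye: go right to ivy.
      ivy is a leaf — visit ivy.
Full in-order sequence: teak, hop, mint, poppy, cedar, fig, pear, reed, bay, rye, ivy.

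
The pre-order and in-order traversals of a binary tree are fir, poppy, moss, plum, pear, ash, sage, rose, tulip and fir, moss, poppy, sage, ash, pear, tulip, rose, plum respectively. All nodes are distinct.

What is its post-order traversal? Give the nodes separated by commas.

moss, sage, ash, tulip, rose, pear, plum, poppy, fir

The first element of pre-order is the root; it splits in-order into left and right subtrees.
Root fir: left subtree has 0 nodes { }, right has 8 {moss, poppy, sage, ash, pear, tulip, rose, plum}.
  Root poppy: left subtree has 1 node {moss}, right has 6 {sage, ash, pear, tulip, rose, plum}.
    Root plum: left subtree has 5 nodes {sage, ash, pear, tulip, rose}, right has 0 { }.
      Root pear: left subtree has 2 nodes {sage, ash}, right has 2 {tulip, rose}.
        Root ash: left subtree has 1 node {sage}, right has 0 { }.
        Root rose: left subtree has 1 node {tulip}, right has 0 { }.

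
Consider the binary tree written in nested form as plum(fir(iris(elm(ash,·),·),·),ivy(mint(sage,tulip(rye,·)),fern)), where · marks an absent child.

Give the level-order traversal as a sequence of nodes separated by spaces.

plum fir ivy iris mint fern elm sage tulip ash rye

Level-order visits nodes level by level from the root, left to right within each level.
Level 0: plum
Level 1: fir, ivy
Level 2: iris, mint, fern
Level 3: elm, sage, tulip
Level 4: ash, rye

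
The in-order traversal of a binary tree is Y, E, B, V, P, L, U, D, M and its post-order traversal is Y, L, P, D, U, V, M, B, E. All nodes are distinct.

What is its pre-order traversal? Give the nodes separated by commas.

The last element of post-order is the root; it splits in-order into left and right subtrees.
Root E: left subtree has 1 node {Y}, right has 7 {B, V, P, L, U, D, M}.
  Root B: left subtree has 0 nodes { }, right has 6 {V, P, L, U, D, M}.
    Root M: left subtree has 5 nodes {V, P, L, U, D}, right has 0 { }.
      Root V: left subtree has 0 nodes { }, right has 4 {P, L, U, D}.
        Root U: left subtree has 2 nodes {P, L}, right has 1 {D}.
          Root P: left subtree has 0 nodes { }, right has 1 {L}.

E, Y, B, M, V, U, P, L, D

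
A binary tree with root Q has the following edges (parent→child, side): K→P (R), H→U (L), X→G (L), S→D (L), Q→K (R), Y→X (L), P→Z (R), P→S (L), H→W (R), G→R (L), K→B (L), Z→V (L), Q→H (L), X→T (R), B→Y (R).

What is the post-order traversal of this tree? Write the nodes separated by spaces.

U W H R G T X Y B D S V Z P K Q

Post-order visits the left subtree, then the right subtree, then the node.
At Q: go left to H.
  At H: go left to U.
    U is a leaf — visit U.
  At H: go right to W.
    W is a leaf — visit W.
  Visit H.
At Q: go right to K.
  At K: go left to B.
    At B: no left child.
    At B: go right to Y.
      At Y: go left to X.
        At X: go left to G.
          At G: go left to R.
            R is a leaf — visit R.
          At G: no right child.
          Visit G.
        At X: go right to T.
          T is a leaf — visit T.
        Visit X.
      At Y: no right child.
      Visit Y.
    Visit B.
  At K: go right to P.
    At P: go left to S.
      At S: go left to D.
        D is a leaf — visit D.
      At S: no right child.
      Visit S.
    At P: go right to Z.
      At Z: go left to V.
        V is a leaf — visit V.
      At Z: no right child.
      Visit Z.
    Visit P.
  Visit K.
Visit Q.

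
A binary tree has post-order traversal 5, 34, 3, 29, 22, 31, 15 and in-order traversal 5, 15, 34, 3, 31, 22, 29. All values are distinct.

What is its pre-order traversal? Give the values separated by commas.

15, 5, 31, 3, 34, 22, 29

The last element of post-order is the root; it splits in-order into left and right subtrees.
Root 15: left subtree has 1 node {5}, right has 5 {34, 3, 31, 22, 29}.
  Root 31: left subtree has 2 nodes {34, 3}, right has 2 {22, 29}.
    Root 3: left subtree has 1 node {34}, right has 0 { }.
    Root 22: left subtree has 0 nodes { }, right has 1 {29}.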